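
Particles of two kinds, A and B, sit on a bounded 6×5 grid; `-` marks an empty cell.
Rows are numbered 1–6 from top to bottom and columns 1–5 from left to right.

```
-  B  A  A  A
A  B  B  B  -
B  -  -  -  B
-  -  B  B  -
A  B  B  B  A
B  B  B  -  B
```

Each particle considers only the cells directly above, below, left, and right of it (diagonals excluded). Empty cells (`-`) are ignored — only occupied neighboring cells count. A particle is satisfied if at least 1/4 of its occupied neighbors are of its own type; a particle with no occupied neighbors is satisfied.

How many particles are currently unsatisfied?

Row 1: (1,2)B 1/2 satisfied · (1,3)A 1/3 satisfied · (1,4)A 2/3 satisfied · (1,5)A 1/1 satisfied
Row 2: (2,1)A 0/2 not · (2,2)B 2/3 satisfied · (2,3)B 2/3 satisfied · (2,4)B 1/2 satisfied
Row 3: (3,1)B 0/1 not · (3,5)B 0/0 satisfied
Row 4: (4,3)B 2/2 satisfied · (4,4)B 2/2 satisfied
Row 5: (5,1)A 0/2 not · (5,2)B 2/3 satisfied · (5,3)B 4/4 satisfied · (5,4)B 2/3 satisfied · (5,5)A 0/2 not
Row 6: (6,1)B 1/2 satisfied · (6,2)B 3/3 satisfied · (6,3)B 2/2 satisfied · (6,5)B 0/1 not
Unsatisfied: (2,1), (3,1), (5,1), (5,5), (6,5) — 5 in total.

5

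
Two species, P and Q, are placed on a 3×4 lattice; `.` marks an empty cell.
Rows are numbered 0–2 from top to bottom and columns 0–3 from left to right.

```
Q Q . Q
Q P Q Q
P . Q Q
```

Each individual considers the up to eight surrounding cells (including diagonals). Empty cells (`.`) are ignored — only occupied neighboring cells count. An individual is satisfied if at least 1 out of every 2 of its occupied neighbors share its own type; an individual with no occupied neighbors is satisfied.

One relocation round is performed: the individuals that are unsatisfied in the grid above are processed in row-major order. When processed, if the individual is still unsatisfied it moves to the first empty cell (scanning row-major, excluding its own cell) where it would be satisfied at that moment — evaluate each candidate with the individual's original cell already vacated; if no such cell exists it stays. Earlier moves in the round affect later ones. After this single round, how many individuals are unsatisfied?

Initially unsatisfied (in order): (1,1).
  (1,1): no empty cell satisfies it; stays.
Resulting grid:
Q Q . Q
Q P Q Q
P . Q Q
Unsatisfied now: (1,1).

1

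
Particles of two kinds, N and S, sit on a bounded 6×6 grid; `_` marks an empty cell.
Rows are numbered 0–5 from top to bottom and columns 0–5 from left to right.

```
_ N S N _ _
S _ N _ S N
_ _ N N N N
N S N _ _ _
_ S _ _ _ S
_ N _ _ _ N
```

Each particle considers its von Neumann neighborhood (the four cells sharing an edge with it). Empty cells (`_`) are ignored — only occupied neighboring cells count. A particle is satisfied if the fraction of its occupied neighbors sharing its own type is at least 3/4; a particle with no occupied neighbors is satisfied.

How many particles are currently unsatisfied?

14

Row 0: (0,1)N 0/1 unhappy · (0,2)S 0/3 unhappy · (0,3)N 0/1 unhappy
Row 1: (1,0)S 0/0 ok · (1,2)N 1/2 unhappy · (1,4)S 0/2 unhappy · (1,5)N 1/2 unhappy
Row 2: (2,2)N 3/3 ok · (2,3)N 2/2 ok · (2,4)N 2/3 unhappy · (2,5)N 2/2 ok
Row 3: (3,0)N 0/1 unhappy · (3,1)S 1/3 unhappy · (3,2)N 1/2 unhappy
Row 4: (4,1)S 1/2 unhappy · (4,5)S 0/1 unhappy
Row 5: (5,1)N 0/1 unhappy · (5,5)N 0/1 unhappy
Unsatisfied: (0,1), (0,2), (0,3), (1,2), (1,4), (1,5), (2,4), (3,0), (3,1), (3,2), (4,1), (4,5), (5,1), (5,5) — 14 in total.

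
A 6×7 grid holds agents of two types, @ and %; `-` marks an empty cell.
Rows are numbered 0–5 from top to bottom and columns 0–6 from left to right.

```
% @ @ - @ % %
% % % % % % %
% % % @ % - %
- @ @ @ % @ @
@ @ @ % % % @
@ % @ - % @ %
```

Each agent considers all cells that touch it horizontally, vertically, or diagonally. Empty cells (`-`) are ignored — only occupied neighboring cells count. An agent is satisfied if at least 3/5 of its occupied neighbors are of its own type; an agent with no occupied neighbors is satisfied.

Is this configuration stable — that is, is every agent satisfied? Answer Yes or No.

(0,0)% 2/3 ok
(0,1)@ 1/5 unhappy
(0,2)@ 1/4 unhappy
(0,4)@ 0/4 unhappy
(0,5)% 4/5 ok
(0,6)% 3/3 ok
(1,0)% 4/5 ok
(1,1)% 6/8 ok
(1,2)% 4/7 unhappy
(1,3)% 4/7 unhappy
(1,4)% 4/6 ok
(1,5)% 6/7 ok
(1,6)% 4/4 ok
(2,0)% 3/4 ok
(2,1)% 5/7 ok
(2,2)% 4/8 unhappy
(2,3)@ 2/8 unhappy
(2,4)% 4/7 unhappy
(2,6)% 2/4 unhappy
(3,1)@ 4/7 unhappy
(3,2)@ 5/8 ok
(3,3)@ 3/8 unhappy
(3,4)% 4/7 unhappy
(3,5)@ 2/7 unhappy
(3,6)@ 2/4 unhappy
(4,0)@ 3/4 ok
(4,1)@ 6/7 ok
(4,2)@ 5/7 ok
(4,3)% 3/7 unhappy
(4,4)% 4/7 unhappy
(4,5)% 4/8 unhappy
(4,6)@ 3/5 ok
(5,0)@ 2/3 ok
(5,1)% 0/5 unhappy
(5,2)@ 2/4 unhappy
(5,4)% 3/4 ok
(5,5)@ 1/5 unhappy
(5,6)% 1/3 unhappy
For instance (0,1) has only 1/5 same-type neighbors, below 3/5.

No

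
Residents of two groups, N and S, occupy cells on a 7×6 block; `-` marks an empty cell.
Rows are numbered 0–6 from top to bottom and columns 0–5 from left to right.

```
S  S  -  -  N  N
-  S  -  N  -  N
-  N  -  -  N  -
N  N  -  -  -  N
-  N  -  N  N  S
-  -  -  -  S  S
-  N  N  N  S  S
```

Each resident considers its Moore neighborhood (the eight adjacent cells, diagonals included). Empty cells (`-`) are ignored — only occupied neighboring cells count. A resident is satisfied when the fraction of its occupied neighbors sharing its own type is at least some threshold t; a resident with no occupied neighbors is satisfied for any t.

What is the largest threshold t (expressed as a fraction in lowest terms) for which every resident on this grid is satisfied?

1/3

(0,0)S 2/2
(0,1)S 2/2
(0,4)N 3/3
(0,5)N 2/2
(1,1)S 2/3
(1,3)N 2/2
(1,5)N 3/3
(2,1)N 2/3
(2,4)N 3/3
(3,0)N 3/3
(3,1)N 3/3
(3,5)N 2/3
(4,1)N 2/2
(4,3)N 1/2
(4,4)N 2/5
(4,5)S 2/4
(5,4)S 4/7
(5,5)S 4/5
(6,1)N 1/1
(6,2)N 2/2
(6,3)N 1/3
(6,4)S 3/4
(6,5)S 3/3
The smallest same-type fraction is 1/3 at (6,3), which reduces to 1/3. Any threshold above that leaves this resident unsatisfied.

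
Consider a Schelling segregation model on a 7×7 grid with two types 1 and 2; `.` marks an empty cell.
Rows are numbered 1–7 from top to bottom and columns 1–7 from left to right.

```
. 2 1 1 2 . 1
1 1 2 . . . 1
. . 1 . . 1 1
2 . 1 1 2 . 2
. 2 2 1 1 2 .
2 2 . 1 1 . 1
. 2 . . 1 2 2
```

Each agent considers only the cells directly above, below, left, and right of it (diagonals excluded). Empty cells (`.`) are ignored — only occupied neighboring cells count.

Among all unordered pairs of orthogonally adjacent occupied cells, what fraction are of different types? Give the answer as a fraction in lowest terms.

7/16

Scan each occupied cell's neighbors to the right and below so each pair is counted once.
Row 1: 2(1,2)–1(1,3)≠ 2(1,2)–1(2,2)≠ 1(1,3)–1(1,4)= 1(1,3)–2(2,3)≠ 1(1,4)–2(1,5)≠ 1(1,7)–1(2,7)=  → 4/6 unlike.
Row 2: 1(2,1)–1(2,2)= 1(2,2)–2(2,3)≠ 2(2,3)–1(3,3)≠ 1(2,7)–1(3,7)=  → 2/4 unlike.
Row 3: 1(3,3)–1(4,3)= 1(3,6)–1(3,7)= 1(3,7)–2(4,7)≠  → 1/3 unlike.
Row 4: 1(4,3)–1(4,4)= 1(4,3)–2(5,3)≠ 1(4,4)–2(4,5)≠ 1(4,4)–1(5,4)= 2(4,5)–1(5,5)≠  → 3/5 unlike.
Row 5: 2(5,2)–2(5,3)= 2(5,2)–2(6,2)= 2(5,3)–1(5,4)≠ 1(5,4)–1(5,5)= 1(5,4)–1(6,4)= 1(5,5)–2(5,6)≠ 1(5,5)–1(6,5)=  → 2/7 unlike.
Row 6: 2(6,1)–2(6,2)= 2(6,2)–2(7,2)= 1(6,4)–1(6,5)= 1(6,5)–1(7,5)= 1(6,7)–2(7,7)≠  → 1/5 unlike.
Row 7: 1(7,5)–2(7,6)≠ 2(7,6)–2(7,7)=  → 1/2 unlike.
Total adjacent occupied pairs: 32; unlike-type pairs: 14.
14/32 reduces to 7/16.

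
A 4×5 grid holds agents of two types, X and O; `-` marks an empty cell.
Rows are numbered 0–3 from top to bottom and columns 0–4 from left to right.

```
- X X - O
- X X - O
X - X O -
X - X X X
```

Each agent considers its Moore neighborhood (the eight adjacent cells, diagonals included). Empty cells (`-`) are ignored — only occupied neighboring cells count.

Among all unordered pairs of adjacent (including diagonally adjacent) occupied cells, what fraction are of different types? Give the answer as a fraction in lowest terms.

5/21

Scan each occupied cell's neighbors to the right and below (and the two forward diagonals) so each pair is counted once.
From row 0: 0 unlike of 6 pairs (running 0/6).
From row 1: 1 unlike of 6 pairs (running 1/12).
From row 2: 4 unlike of 7 pairs (running 5/19).
From row 3: 0 unlike of 2 pairs (running 5/21).
Total adjacent occupied pairs: 21; unlike-type pairs: 5.
5/21 is already in lowest terms.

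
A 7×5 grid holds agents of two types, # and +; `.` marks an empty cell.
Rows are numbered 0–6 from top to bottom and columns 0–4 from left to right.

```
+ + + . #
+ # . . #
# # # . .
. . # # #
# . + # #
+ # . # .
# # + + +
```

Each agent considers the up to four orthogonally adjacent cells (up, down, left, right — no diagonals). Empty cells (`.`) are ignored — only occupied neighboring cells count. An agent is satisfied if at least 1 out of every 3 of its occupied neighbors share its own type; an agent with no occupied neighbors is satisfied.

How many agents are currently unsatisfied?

3

Row 0: (0,0)+ 2/2 ✓ · (0,1)+ 2/3 ✓ · (0,2)+ 1/1 ✓ · (0,4)# 1/1 ✓
Row 1: (1,0)+ 1/3 ✓ · (1,1)# 1/3 ✓ · (1,4)# 1/1 ✓
Row 2: (2,0)# 1/2 ✓ · (2,1)# 3/3 ✓ · (2,2)# 2/2 ✓
Row 3: (3,2)# 2/3 ✓ · (3,3)# 3/3 ✓ · (3,4)# 2/2 ✓
Row 4: (4,0)# 0/1 ✗ · (4,2)+ 0/2 ✗ · (4,3)# 3/4 ✓ · (4,4)# 2/2 ✓
Row 5: (5,0)+ 0/3 ✗ · (5,1)# 1/2 ✓ · (5,3)# 1/2 ✓
Row 6: (6,0)# 1/2 ✓ · (6,1)# 2/3 ✓ · (6,2)+ 1/2 ✓ · (6,3)+ 2/3 ✓ · (6,4)+ 1/1 ✓
Unsatisfied: (4,0), (4,2), (5,0) — 3 in total.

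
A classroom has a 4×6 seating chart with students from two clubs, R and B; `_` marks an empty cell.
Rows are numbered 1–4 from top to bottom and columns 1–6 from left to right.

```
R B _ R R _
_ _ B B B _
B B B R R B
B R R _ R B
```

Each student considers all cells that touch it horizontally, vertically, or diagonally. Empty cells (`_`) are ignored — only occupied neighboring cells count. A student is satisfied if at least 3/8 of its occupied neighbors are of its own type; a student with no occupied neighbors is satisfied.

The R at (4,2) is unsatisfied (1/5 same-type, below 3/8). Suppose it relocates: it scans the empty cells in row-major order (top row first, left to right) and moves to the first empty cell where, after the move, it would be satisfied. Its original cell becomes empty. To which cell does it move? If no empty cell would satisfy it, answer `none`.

(1,6)

Vacating (4,2). Empty cells in order:
  (1,3): 1/4 same-type → still unsatisfied.
  (1,6): 1/2 same-type → satisfied — stop here.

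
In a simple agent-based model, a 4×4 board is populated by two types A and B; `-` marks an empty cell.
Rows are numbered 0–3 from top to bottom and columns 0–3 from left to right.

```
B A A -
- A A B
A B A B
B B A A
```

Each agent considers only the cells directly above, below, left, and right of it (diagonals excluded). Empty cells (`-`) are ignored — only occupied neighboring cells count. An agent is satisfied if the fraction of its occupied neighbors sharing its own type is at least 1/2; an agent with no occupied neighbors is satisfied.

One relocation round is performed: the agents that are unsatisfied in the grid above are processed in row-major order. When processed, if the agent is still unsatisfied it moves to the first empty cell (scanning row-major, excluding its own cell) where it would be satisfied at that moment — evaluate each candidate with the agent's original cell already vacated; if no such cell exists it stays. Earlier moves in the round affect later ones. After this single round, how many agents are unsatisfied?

0

Initially unsatisfied (in order): (0,0), (2,0), (2,1), (2,3).
  (0,0) → (0,3).
  (2,0) → (0,0).
  (2,1) → (2,0).
  (2,3) → (2,1).
Resulting grid:
A A A B
- A A B
B B A -
B B A A
All satisfied now.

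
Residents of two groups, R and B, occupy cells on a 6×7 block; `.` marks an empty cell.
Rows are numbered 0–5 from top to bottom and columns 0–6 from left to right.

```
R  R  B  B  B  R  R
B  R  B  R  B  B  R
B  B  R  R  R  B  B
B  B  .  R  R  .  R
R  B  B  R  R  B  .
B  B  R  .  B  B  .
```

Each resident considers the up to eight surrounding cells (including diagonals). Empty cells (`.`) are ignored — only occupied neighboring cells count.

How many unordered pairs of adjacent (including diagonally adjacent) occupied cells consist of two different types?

48

Scan each occupied cell's neighbors to the right and below (and the two forward diagonals) so each pair is counted once.
Row 0: R(0,0)–R(0,1)= R(0,0)–B(1,0)≠ R(0,0)–R(1,1)= R(0,1)–B(0,2)≠ R(0,1)–R(1,1)= R(0,1)–B(1,2)≠ R(0,1)–B(1,0)≠ B(0,2)–B(0,3)= B(0,2)–B(1,2)= B(0,2)–R(1,3)≠ B(0,2)–R(1,1)≠ B(0,3)–B(0,4)= B(0,3)–R(1,3)≠ B(0,3)–B(1,4)= B(0,3)–B(1,2)= B(0,4)–R(0,5)≠ B(0,4)–B(1,4)= B(0,4)–B(1,5)= B(0,4)–R(1,3)≠ R(0,5)–R(0,6)= R(0,5)–B(1,5)≠ R(0,5)–R(1,6)= R(0,5)–B(1,4)≠ R(0,6)–R(1,6)= R(0,6)–B(1,5)≠  → 12/25 unlike.
Row 1: B(1,0)–R(1,1)≠ B(1,0)–B(2,0)= B(1,0)–B(2,1)= R(1,1)–B(1,2)≠ R(1,1)–B(2,1)≠ R(1,1)–R(2,2)= R(1,1)–B(2,0)≠ B(1,2)–R(1,3)≠ B(1,2)–R(2,2)≠ B(1,2)–R(2,3)≠ B(1,2)–B(2,1)= R(1,3)–B(1,4)≠ R(1,3)–R(2,3)= R(1,3)–R(2,4)= R(1,3)–R(2,2)= B(1,4)–B(1,5)= B(1,4)–R(2,4)≠ B(1,4)–B(2,5)= B(1,4)–R(2,3)≠ B(1,5)–R(1,6)≠ B(1,5)–B(2,5)= B(1,5)–B(2,6)= B(1,5)–R(2,4)≠ R(1,6)–B(2,6)≠ R(1,6)–B(2,5)≠  → 14/25 unlike.
Row 2: B(2,0)–B(2,1)= B(2,0)–B(3,0)= B(2,0)–B(3,1)= B(2,1)–R(2,2)≠ B(2,1)–B(3,1)= B(2,1)–B(3,0)= R(2,2)–R(2,3)= R(2,2)–R(3,3)= R(2,2)–B(3,1)≠ R(2,3)–R(2,4)= R(2,3)–R(3,3)= R(2,3)–R(3,4)= R(2,4)–B(2,5)≠ R(2,4)–R(3,4)= R(2,4)–R(3,3)= B(2,5)–B(2,6)= B(2,5)–R(3,6)≠ B(2,5)–R(3,4)≠ B(2,6)–R(3,6)≠  → 6/19 unlike.
Row 3: B(3,0)–B(3,1)= B(3,0)–R(4,0)≠ B(3,0)–B(4,1)= B(3,1)–B(4,1)= B(3,1)–B(4,2)= B(3,1)–R(4,0)≠ R(3,3)–R(3,4)= R(3,3)–R(4,3)= R(3,3)–R(4,4)= R(3,3)–B(4,2)≠ R(3,4)–R(4,4)= R(3,4)–B(4,5)≠ R(3,4)–R(4,3)= R(3,6)–B(4,5)≠  → 5/14 unlike.
Row 4: R(4,0)–B(4,1)≠ R(4,0)–B(5,0)≠ R(4,0)–B(5,1)≠ B(4,1)–B(4,2)= B(4,1)–B(5,1)= B(4,1)–R(5,2)≠ B(4,1)–B(5,0)= B(4,2)–R(4,3)≠ B(4,2)–R(5,2)≠ B(4,2)–B(5,1)= R(4,3)–R(4,4)= R(4,3)–B(5,4)≠ R(4,3)–R(5,2)= R(4,4)–B(4,5)≠ R(4,4)–B(5,4)≠ R(4,4)–B(5,5)≠ B(4,5)–B(5,5)= B(4,5)–B(5,4)=  → 10/18 unlike.
Row 5: B(5,0)–B(5,1)= B(5,1)–R(5,2)≠ B(5,4)–B(5,5)=  → 1/3 unlike.
Total adjacent occupied pairs: 104; unlike-type pairs: 48.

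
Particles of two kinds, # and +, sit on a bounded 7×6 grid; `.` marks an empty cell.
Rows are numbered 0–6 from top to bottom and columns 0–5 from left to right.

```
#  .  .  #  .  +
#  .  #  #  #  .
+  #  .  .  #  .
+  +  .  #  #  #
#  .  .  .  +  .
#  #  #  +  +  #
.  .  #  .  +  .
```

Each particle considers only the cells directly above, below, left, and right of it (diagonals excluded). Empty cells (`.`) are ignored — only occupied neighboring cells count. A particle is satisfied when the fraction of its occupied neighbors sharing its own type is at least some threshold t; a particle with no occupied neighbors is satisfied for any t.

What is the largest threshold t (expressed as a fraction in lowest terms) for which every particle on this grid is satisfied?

0/1

Row 0: (0,0)# 1/1 · (0,3)# 1/1 · (0,5)+ — no occupied neighbors
Row 1: (1,0)# 1/2 · (1,2)# 1/1 · (1,3)# 3/3 · (1,4)# 2/2
Row 2: (2,0)+ 1/3 · (2,1)# 0/2 · (2,4)# 2/2
Row 3: (3,0)+ 2/3 · (3,1)+ 1/2 · (3,3)# 1/1 · (3,4)# 3/4 · (3,5)# 1/1
Row 4: (4,0)# 1/2 · (4,4)+ 1/2
Row 5: (5,0)# 2/2 · (5,1)# 2/2 · (5,2)# 2/3 · (5,3)+ 1/2 · (5,4)+ 3/4 · (5,5)# 0/1
Row 6: (6,2)# 1/1 · (6,4)+ 1/1
The smallest same-type fraction is 0/2 at (2,1), which reduces to 0/1. Any threshold above that leaves this particle unsatisfied.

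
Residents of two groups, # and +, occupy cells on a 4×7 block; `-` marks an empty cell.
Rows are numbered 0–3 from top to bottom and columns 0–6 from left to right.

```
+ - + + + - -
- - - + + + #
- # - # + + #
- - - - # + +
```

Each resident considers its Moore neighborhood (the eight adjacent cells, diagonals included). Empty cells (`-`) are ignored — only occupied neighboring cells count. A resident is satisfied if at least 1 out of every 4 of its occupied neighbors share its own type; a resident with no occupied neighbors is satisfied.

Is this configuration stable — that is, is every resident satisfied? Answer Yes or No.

No

(0,0)+ 0/0 ✓
(0,2)+ 2/2 ✓
(0,3)+ 4/4 ✓
(0,4)+ 4/4 ✓
(1,3)+ 5/6 ✓
(1,4)+ 6/7 ✓
(1,5)+ 4/6 ✓
(1,6)# 1/3 ✓
(2,1)# 0/0 ✓
(2,3)# 1/4 ✓
(2,4)+ 5/7 ✓
(2,5)+ 5/8 ✓
(2,6)# 1/5 ✗
(3,4)# 1/4 ✓
(3,5)+ 3/5 ✓
(3,6)+ 2/3 ✓
For instance (2,6) has only 1/5 same-type neighbors, below 1/4.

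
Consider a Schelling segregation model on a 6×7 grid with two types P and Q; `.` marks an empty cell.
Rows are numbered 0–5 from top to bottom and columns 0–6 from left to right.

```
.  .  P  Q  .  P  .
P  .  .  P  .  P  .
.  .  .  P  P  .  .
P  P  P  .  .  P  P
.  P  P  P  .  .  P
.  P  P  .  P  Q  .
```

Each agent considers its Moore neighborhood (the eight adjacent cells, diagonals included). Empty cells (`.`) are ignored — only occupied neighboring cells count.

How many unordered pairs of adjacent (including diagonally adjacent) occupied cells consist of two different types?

4

Scan each occupied cell's neighbors to the right and below (and the two forward diagonals) so each pair is counted once.
From row 0: 2 unlike of 4 pairs (running 2/4).
From row 1: 0 unlike of 3 pairs (running 2/7).
From row 2: 0 unlike of 3 pairs (running 2/10).
From row 3: 0 unlike of 11 pairs (running 2/21).
From row 4: 1 unlike of 9 pairs (running 3/30).
From row 5: 1 unlike of 2 pairs (running 4/32).
Total adjacent occupied pairs: 32; unlike-type pairs: 4.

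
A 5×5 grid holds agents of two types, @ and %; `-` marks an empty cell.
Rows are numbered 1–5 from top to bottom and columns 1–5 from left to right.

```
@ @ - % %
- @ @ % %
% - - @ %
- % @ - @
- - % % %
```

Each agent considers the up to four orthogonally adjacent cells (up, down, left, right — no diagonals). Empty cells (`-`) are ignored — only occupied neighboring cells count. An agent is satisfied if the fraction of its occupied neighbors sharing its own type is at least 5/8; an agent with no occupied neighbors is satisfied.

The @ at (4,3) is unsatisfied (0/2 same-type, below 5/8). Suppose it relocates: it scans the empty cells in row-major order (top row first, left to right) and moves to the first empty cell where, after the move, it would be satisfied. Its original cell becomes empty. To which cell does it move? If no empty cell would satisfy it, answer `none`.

(1,3)

Vacating (4,3). Empty cells in order:
  (1,3): 2/3 same-type → satisfied — stop here.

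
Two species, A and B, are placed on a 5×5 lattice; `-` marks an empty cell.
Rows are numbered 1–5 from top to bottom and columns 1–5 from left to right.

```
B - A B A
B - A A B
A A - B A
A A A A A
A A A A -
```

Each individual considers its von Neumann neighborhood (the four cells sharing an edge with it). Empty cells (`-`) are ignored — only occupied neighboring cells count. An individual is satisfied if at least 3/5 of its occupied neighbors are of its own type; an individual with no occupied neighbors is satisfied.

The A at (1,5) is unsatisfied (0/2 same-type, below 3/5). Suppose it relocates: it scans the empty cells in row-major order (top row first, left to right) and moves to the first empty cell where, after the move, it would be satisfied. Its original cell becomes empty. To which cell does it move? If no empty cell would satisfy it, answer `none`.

(2,2)

Vacating (1,5). Empty cells in order:
  (1,2): 1/2 same-type → still unsatisfied.
  (2,2): 2/3 same-type → satisfied — stop here.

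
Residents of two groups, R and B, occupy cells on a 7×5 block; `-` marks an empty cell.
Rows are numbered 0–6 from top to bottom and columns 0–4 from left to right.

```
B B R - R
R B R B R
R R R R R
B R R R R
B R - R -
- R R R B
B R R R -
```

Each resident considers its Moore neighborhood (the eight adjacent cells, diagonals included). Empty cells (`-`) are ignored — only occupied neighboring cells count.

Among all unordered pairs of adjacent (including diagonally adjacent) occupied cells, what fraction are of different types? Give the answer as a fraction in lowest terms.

29/80

Scan each occupied cell's neighbors to the right and below (and the two forward diagonals) so each pair is counted once.
From row 0: 7 unlike of 12 pairs (running 7/12).
From row 1: 10 unlike of 17 pairs (running 17/29).
From row 2: 2 unlike of 17 pairs (running 19/46).
From row 3: 3 unlike of 12 pairs (running 22/58).
From row 4: 3 unlike of 7 pairs (running 25/65).
From row 5: 3 unlike of 12 pairs (running 28/77).
From row 6: 1 unlike of 3 pairs (running 29/80).
Total adjacent occupied pairs: 80; unlike-type pairs: 29.
29/80 is already in lowest terms.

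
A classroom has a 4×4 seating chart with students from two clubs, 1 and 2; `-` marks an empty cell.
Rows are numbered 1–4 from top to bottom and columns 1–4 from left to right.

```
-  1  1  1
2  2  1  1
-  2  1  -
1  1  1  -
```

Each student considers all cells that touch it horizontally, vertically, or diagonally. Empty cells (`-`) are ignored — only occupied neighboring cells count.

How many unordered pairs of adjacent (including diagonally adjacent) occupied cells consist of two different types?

Scan each occupied cell's neighbors to the right and below (and the two forward diagonals) so each pair is counted once.
From row 1: 3 unlike of 10 pairs (running 3/10).
From row 2: 3 unlike of 9 pairs (running 6/19).
From row 3: 4 unlike of 6 pairs (running 10/25).
From row 4: 0 unlike of 2 pairs (running 10/27).
Total adjacent occupied pairs: 27; unlike-type pairs: 10.

10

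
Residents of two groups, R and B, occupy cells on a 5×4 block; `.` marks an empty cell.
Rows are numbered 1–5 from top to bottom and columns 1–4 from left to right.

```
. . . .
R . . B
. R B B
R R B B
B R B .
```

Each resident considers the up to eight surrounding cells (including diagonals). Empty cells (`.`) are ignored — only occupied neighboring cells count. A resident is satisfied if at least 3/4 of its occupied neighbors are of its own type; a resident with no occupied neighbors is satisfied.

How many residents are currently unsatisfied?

7

Row 2: (2,1)R 1/1 ✓ · (2,4)B 2/2 ✓
Row 3: (3,2)R 3/5 ✗ · (3,3)B 4/6 ✗ · (3,4)B 4/4 ✓
Row 4: (4,1)R 3/4 ✓ · (4,2)R 3/7 ✗ · (4,3)B 4/7 ✗ · (4,4)B 4/4 ✓
Row 5: (5,1)B 0/3 ✗ · (5,2)R 2/5 ✗ · (5,3)B 2/4 ✗
Unsatisfied: (3,2), (3,3), (4,2), (4,3), (5,1), (5,2), (5,3) — 7 in total.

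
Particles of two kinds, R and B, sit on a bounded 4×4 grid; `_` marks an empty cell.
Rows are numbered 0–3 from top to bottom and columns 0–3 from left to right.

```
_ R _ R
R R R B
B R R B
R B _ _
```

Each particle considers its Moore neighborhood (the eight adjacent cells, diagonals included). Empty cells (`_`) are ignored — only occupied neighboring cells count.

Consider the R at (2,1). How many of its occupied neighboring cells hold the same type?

Occupied neighbors of (2,1): (1,0)=R, (1,1)=R, (1,2)=R, (2,0)=B, (2,2)=R, (3,0)=R, (3,1)=B.
Same type (R): 5 of 7.

5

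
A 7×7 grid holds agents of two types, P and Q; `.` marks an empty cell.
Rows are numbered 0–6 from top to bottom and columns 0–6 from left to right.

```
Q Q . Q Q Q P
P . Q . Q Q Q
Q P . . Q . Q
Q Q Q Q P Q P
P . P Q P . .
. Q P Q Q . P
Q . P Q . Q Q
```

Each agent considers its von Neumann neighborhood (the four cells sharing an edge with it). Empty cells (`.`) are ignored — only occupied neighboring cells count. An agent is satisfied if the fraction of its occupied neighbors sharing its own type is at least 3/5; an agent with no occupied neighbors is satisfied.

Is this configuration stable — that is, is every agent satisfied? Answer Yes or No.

No

Row 0: (0,0)Q 1/2 ✗ · (0,1)Q 1/1 ✓ · (0,3)Q 1/1 ✓ · (0,4)Q 3/3 ✓ · (0,5)Q 2/3 ✓ · (0,6)P 0/2 ✗
Row 1: (1,0)P 0/2 ✗ · (1,2)Q 0/0 ✓ · (1,4)Q 3/3 ✓ · (1,5)Q 3/3 ✓ · (1,6)Q 2/3 ✓
Row 2: (2,0)Q 1/3 ✗ · (2,1)P 0/2 ✗ · (2,4)Q 1/2 ✗ · (2,6)Q 1/2 ✗
Row 3: (3,0)Q 2/3 ✓ · (3,1)Q 2/3 ✓ · (3,2)Q 2/3 ✓ · (3,3)Q 2/3 ✓ · (3,4)P 1/4 ✗ · (3,5)Q 0/2 ✗ · (3,6)P 0/2 ✗
Row 4: (4,0)P 0/1 ✗ · (4,2)P 1/3 ✗ · (4,3)Q 2/4 ✗ · (4,4)P 1/3 ✗
Row 5: (5,1)Q 0/1 ✗ · (5,2)P 2/4 ✗ · (5,3)Q 3/4 ✓ · (5,4)Q 1/2 ✗ · (5,6)P 0/1 ✗
Row 6: (6,0)Q 0/0 ✓ · (6,2)P 1/2 ✗ · (6,3)Q 1/2 ✗ · (6,5)Q 1/1 ✓ · (6,6)Q 1/2 ✗
For instance (0,0) has only 1/2 same-type neighbors, below 3/5.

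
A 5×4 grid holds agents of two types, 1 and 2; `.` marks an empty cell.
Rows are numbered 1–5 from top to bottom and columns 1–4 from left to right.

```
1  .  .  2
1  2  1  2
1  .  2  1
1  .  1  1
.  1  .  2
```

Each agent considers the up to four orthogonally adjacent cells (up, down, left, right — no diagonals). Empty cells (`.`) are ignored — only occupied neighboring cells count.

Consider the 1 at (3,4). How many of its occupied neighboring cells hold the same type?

Occupied neighbors of (3,4): (2,4)=2, (4,4)=1, (3,3)=2.
Same type (1): 1 of 3.

1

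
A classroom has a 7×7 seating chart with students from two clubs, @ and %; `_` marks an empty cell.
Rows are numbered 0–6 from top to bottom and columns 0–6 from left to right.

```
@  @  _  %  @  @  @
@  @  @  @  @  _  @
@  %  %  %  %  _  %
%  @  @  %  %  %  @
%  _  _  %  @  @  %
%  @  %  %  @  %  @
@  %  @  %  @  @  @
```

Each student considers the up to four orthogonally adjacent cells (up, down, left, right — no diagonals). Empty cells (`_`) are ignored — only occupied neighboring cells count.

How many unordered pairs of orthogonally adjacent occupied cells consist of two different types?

Scan each occupied cell's neighbors to the right and below so each pair is counted once.
From row 0: 2 unlike of 9 pairs (running 2/9).
From row 1: 5 unlike of 10 pairs (running 7/19).
From row 2: 5 unlike of 10 pairs (running 12/29).
From row 3: 6 unlike of 11 pairs (running 18/40).
From row 4: 4 unlike of 8 pairs (running 22/48).
From row 5: 9 unlike of 13 pairs (running 31/61).
From row 6: 4 unlike of 6 pairs (running 35/67).
Total adjacent occupied pairs: 67; unlike-type pairs: 35.

35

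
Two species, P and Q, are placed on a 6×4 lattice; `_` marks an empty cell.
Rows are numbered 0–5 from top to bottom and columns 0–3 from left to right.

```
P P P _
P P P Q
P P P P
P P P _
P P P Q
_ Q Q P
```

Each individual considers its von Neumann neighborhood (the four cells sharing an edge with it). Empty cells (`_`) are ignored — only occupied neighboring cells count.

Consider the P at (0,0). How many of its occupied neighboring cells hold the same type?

2

Occupied neighbors of (0,0): (1,0)=P, (0,1)=P.
Same type (P): 2 of 2.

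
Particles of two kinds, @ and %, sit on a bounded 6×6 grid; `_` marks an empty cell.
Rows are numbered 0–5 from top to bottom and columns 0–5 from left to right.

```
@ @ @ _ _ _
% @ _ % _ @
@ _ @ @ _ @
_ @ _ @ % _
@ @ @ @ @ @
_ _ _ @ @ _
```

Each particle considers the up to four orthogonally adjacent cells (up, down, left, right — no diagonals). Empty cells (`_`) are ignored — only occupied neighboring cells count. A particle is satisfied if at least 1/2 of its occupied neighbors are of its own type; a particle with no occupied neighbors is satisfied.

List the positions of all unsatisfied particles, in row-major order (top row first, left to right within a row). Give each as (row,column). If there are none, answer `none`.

(1,0), (1,3), (2,0), (3,4)

(0,0)@ 1/2 ok
(0,1)@ 3/3 ok
(0,2)@ 1/1 ok
(1,0)% 0/3 unhappy
(1,1)@ 1/2 ok
(1,3)% 0/1 unhappy
(1,5)@ 1/1 ok
(2,0)@ 0/1 unhappy
(2,2)@ 1/1 ok
(2,3)@ 2/3 ok
(2,5)@ 1/1 ok
(3,1)@ 1/1 ok
(3,3)@ 2/3 ok
(3,4)% 0/2 unhappy
(4,0)@ 1/1 ok
(4,1)@ 3/3 ok
(4,2)@ 2/2 ok
(4,3)@ 4/4 ok
(4,4)@ 3/4 ok
(4,5)@ 1/1 ok
(5,3)@ 2/2 ok
(5,4)@ 2/2 ok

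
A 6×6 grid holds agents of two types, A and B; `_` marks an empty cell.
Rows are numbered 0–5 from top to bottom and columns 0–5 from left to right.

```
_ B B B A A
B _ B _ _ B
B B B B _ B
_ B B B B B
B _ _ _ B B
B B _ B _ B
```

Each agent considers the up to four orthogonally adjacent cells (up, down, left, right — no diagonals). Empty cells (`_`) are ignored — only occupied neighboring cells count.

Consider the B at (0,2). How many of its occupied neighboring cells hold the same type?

3

Occupied neighbors of (0,2): (1,2)=B, (0,1)=B, (0,3)=B.
Same type (B): 3 of 3.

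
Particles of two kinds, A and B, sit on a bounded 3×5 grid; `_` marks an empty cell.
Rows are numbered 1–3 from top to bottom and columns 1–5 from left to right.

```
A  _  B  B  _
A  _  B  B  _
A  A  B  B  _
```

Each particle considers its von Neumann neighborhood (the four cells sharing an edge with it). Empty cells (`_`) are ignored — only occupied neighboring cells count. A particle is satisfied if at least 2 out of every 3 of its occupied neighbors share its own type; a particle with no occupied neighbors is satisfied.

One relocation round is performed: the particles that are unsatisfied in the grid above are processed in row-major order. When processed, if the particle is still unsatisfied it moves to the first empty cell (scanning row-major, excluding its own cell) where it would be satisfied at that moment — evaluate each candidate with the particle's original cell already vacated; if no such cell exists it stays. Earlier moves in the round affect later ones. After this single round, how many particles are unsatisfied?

1

Initially unsatisfied (in order): (3,2).
  (3,2): no empty cell satisfies it; stays.
Resulting grid:
A _ B B _
A _ B B _
A A B B _
Unsatisfied now: (3,2).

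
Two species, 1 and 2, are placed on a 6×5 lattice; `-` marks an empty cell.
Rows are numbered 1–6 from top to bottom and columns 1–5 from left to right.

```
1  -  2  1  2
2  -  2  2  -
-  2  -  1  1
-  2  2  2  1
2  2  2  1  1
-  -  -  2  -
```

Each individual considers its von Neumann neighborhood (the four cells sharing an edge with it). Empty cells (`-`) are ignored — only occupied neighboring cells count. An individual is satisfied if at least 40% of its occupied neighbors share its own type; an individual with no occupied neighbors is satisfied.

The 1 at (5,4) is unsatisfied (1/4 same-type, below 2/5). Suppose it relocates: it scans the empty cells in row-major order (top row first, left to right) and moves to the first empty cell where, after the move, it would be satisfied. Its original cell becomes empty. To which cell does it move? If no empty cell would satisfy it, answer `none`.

Vacating (5,4). Empty cells in order:
  (1,2): 1/2 same-type → satisfied — stop here.

(1,2)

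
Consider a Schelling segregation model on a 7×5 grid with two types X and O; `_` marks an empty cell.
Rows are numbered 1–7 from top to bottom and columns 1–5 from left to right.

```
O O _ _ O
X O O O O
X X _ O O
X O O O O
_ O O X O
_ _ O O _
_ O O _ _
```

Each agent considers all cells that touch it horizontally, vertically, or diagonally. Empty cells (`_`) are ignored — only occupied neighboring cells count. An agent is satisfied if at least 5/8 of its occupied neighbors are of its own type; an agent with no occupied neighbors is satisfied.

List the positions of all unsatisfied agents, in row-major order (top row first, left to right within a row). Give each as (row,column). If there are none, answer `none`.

(2,1), (2,2), (3,1), (3,2), (4,1), (4,2), (5,4)

Row 1: (1,1)O 2/3 satisfied · (1,2)O 3/4 satisfied · (1,5)O 2/2 satisfied
Row 2: (2,1)X 2/5 not · (2,2)O 3/6 not · (2,3)O 4/5 satisfied · (2,4)O 5/5 satisfied · (2,5)O 4/4 satisfied
Row 3: (3,1)X 3/5 not · (3,2)X 3/7 not · (3,4)O 7/7 satisfied · (3,5)O 5/5 satisfied
Row 4: (4,1)X 2/4 not · (4,2)O 3/6 not · (4,3)O 5/7 satisfied · (4,4)O 6/7 satisfied · (4,5)O 4/5 satisfied
Row 5: (5,2)O 4/5 satisfied · (5,3)O 6/7 satisfied · (5,4)X 0/7 not · (5,5)O 3/4 satisfied
Row 6: (6,3)O 5/6 satisfied · (6,4)O 4/5 satisfied
Row 7: (7,2)O 2/2 satisfied · (7,3)O 3/3 satisfied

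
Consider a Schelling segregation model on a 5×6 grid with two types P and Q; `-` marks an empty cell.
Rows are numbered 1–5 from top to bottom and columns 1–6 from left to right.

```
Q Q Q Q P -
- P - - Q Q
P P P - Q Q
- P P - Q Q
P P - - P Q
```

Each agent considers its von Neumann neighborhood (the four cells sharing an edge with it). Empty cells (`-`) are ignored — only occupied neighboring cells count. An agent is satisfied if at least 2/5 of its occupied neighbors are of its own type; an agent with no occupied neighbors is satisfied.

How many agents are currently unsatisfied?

(1,1)Q 1/1 ok
(1,2)Q 2/3 ok
(1,3)Q 2/2 ok
(1,4)Q 1/2 ok
(1,5)P 0/2 unhappy
(2,2)P 1/2 ok
(2,5)Q 2/3 ok
(2,6)Q 2/2 ok
(3,1)P 1/1 ok
(3,2)P 4/4 ok
(3,3)P 2/2 ok
(3,5)Q 3/3 ok
(3,6)Q 3/3 ok
(4,2)P 3/3 ok
(4,3)P 2/2 ok
(4,5)Q 2/3 ok
(4,6)Q 3/3 ok
(5,1)P 1/1 ok
(5,2)P 2/2 ok
(5,5)P 0/2 unhappy
(5,6)Q 1/2 ok
Unsatisfied: (1,5), (5,5) — 2 in total.

2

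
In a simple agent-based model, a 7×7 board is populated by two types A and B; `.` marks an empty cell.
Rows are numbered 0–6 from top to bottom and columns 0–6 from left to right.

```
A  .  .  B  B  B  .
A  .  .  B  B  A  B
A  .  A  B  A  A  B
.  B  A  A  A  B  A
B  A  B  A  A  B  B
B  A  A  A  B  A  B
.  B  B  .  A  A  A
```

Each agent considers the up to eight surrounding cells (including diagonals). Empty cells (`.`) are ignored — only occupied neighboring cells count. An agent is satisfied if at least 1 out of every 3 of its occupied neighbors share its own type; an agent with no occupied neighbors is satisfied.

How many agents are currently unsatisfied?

7

(0,0)A 1/1 ✓
(0,3)B 3/3 ✓
(0,4)B 4/5 ✓
(0,5)B 3/4 ✓
(1,0)A 2/2 ✓
(1,3)B 4/6 ✓
(1,4)B 5/8 ✓
(1,5)A 2/7 ✗
(1,6)B 2/4 ✓
(2,0)A 1/2 ✓
(2,2)A 2/5 ✓
(2,3)B 2/7 ✗
(2,4)A 4/8 ✓
(2,5)A 4/8 ✓
(2,6)B 2/5 ✓
(3,1)B 2/6 ✓
(3,2)A 4/7 ✓
(3,3)A 6/8 ✓
(3,4)A 5/8 ✓
(3,5)B 3/8 ✓
(3,6)A 1/5 ✗
(4,0)B 2/4 ✓
(4,1)A 3/7 ✓
(4,2)B 1/8 ✗
(4,3)A 6/8 ✓
(4,4)A 5/8 ✓
(4,5)B 4/8 ✓
(4,6)B 3/5 ✓
(5,0)B 2/4 ✓
(5,1)A 2/7 ✗
(5,2)A 4/7 ✓
(5,3)A 4/7 ✓
(5,4)B 1/7 ✗
(5,5)A 4/8 ✓
(5,6)B 2/5 ✓
(6,1)B 2/4 ✓
(6,2)B 1/4 ✗
(6,4)A 3/4 ✓
(6,5)A 3/5 ✓
(6,6)A 2/3 ✓
Unsatisfied: (1,5), (2,3), (3,6), (4,2), (5,1), (5,4), (6,2) — 7 in total.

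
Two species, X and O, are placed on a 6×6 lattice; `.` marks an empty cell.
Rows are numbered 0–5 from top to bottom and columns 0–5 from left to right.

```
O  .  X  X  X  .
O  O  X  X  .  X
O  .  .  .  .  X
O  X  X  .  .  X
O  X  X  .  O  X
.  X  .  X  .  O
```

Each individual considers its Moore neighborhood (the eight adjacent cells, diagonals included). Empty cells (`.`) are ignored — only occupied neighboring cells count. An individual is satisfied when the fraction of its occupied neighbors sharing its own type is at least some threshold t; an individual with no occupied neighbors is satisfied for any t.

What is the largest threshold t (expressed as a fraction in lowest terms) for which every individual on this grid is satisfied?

1/4

(0,0)O 2/2
(0,2)X 3/4
(0,3)X 4/4
(0,4)X 3/3
(1,0)O 3/3
(1,1)O 3/5
(1,2)X 3/4
(1,3)X 4/4
(1,5)X 2/2
(2,0)O 3/4
(2,5)X 2/2
(3,0)O 2/4
(3,1)X 3/6
(3,2)X 3/3
(3,5)X 2/3
(4,0)O 1/4
(4,1)X 4/6
(4,2)X 5/5
(4,4)O 1/4
(4,5)X 1/3
(5,1)X 2/3
(5,3)X 1/2
(5,5)O 1/2
The smallest same-type fraction is 1/4 at (4,0), which reduces to 1/4. Any threshold above that leaves this individual unsatisfied.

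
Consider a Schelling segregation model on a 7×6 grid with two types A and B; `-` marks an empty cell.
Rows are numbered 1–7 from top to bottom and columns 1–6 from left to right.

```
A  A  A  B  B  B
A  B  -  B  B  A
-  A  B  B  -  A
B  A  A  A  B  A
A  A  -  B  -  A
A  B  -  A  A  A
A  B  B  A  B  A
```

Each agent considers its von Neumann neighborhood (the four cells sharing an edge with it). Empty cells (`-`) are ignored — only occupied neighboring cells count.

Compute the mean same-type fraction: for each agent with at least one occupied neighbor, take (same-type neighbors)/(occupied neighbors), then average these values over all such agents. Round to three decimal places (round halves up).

0.546

(1,1)A 2/2
(1,2)A 2/3
(1,3)A 1/2
(1,4)B 2/3
(1,5)B 3/3
(1,6)B 1/2
(2,1)A 1/2
(2,2)B 0/3
(2,4)B 3/3
(2,5)B 2/3
(2,6)A 1/3
(3,2)A 1/3
(3,3)B 1/3
(3,4)B 2/3
(3,6)A 2/2
(4,1)B 0/2
(4,2)A 3/4
(4,3)A 2/3
(4,4)A 1/4
(4,5)B 0/2
(4,6)A 2/3
(5,1)A 2/3
(5,2)A 2/3
(5,4)B 0/2
(5,6)A 2/2
(6,1)A 2/3
(6,2)B 1/3
(6,4)A 2/3
(6,5)A 2/3
(6,6)A 3/3
(7,1)A 1/2
(7,2)B 2/3
(7,3)B 1/2
(7,4)A 1/3
(7,5)B 0/3
(7,6)A 1/2
Sum over 36 agents: 2/2 + 2/3 + 1/2 + 2/3 + 3/3 + 1/2 + 1/2 + 0/3 + 3/3 + 2/3 + 1/3 + 1/3 + 1/3 + 2/3 + 2/2 + 0/2 + 3/4 + 2/3 + 1/4 + 0/2 + 2/3 + 2/3 + 2/3 + 0/2 + 2/2 + 2/3 + 1/3 + 2/3 + 2/3 + 3/3 + 1/2 + 2/3 + 1/2 + 1/3 + 0/3 + 1/2 = 59/3; mean = 59/3 ÷ 36 = 59/108 = 0.546296… → 0.546.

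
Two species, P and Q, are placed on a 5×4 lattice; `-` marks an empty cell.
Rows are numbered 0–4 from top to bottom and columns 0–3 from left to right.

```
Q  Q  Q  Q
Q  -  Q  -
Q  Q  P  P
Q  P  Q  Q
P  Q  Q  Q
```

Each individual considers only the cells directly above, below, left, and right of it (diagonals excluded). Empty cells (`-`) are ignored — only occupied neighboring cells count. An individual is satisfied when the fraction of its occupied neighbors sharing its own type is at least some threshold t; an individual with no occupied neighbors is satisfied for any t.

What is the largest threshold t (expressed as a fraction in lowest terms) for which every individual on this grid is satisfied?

(0,0)Q 2/2
(0,1)Q 2/2
(0,2)Q 3/3
(0,3)Q 1/1
(1,0)Q 2/2
(1,2)Q 1/2
(2,0)Q 3/3
(2,1)Q 1/3
(2,2)P 1/4
(2,3)P 1/2
(3,0)Q 1/3
(3,1)P 0/4
(3,2)Q 2/4
(3,3)Q 2/3
(4,0)P 0/2
(4,1)Q 1/3
(4,2)Q 3/3
(4,3)Q 2/2
The smallest same-type fraction is 0/4 at (3,1), which reduces to 0/1. Any threshold above that leaves this individual unsatisfied.

0/1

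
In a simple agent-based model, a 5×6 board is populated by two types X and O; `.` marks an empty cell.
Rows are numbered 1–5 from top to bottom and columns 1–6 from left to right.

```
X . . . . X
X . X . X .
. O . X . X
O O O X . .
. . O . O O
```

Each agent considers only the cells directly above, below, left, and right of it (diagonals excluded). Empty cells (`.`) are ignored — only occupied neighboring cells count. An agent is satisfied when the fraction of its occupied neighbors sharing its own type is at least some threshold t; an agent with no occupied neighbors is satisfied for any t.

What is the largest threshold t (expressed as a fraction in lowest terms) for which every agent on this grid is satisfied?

1/2

(1,1)X 1/1
(1,6)X — no occupied neighbors
(2,1)X 1/1
(2,3)X — no occupied neighbors
(2,5)X — no occupied neighbors
(3,2)O 1/1
(3,4)X 1/1
(3,6)X — no occupied neighbors
(4,1)O 1/1
(4,2)O 3/3
(4,3)O 2/3
(4,4)X 1/2
(5,3)O 1/1
(5,5)O 1/1
(5,6)O 1/1
The smallest same-type fraction is 1/2 at (4,4), which reduces to 1/2. Any threshold above that leaves this agent unsatisfied.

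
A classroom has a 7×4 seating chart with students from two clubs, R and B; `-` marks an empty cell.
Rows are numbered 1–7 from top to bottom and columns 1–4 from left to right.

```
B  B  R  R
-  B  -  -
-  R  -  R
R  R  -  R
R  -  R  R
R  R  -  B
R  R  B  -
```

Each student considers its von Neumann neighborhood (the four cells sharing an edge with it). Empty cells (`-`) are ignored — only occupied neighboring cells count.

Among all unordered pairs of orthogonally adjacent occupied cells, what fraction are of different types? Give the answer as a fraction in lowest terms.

2/9

Scan each occupied cell's neighbors to the right and below so each pair is counted once.
From row 1: 1 unlike of 4 pairs (running 1/4).
From row 2: 1 unlike of 1 pairs (running 2/5).
From row 3: 0 unlike of 2 pairs (running 2/7).
From row 4: 0 unlike of 3 pairs (running 2/10).
From row 5: 1 unlike of 3 pairs (running 3/13).
From row 6: 0 unlike of 3 pairs (running 3/16).
From row 7: 1 unlike of 2 pairs (running 4/18).
Total adjacent occupied pairs: 18; unlike-type pairs: 4.
4/18 reduces to 2/9.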